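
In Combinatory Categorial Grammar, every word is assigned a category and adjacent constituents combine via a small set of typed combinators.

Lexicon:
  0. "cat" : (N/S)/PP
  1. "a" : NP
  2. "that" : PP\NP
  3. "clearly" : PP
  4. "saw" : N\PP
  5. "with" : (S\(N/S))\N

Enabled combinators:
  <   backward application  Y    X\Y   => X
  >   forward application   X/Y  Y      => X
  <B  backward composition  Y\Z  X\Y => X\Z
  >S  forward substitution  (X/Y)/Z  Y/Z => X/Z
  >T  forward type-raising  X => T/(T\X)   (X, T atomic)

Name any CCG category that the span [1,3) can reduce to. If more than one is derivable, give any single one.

[0,6] S   <
  [0,3] N/S   >
    [0,1] "cat" : (N/S)/PP
    [1,3] PP   >
      [1,2] PP/(PP\NP)   >T
        [1,2] "a" : NP
      [2,3] "that" : PP\NP
  [3,6] S\(N/S)   <
    [3,5] N   >
      [3,4] N/(N\PP)   >T
        [3,4] "clearly" : PP
      [4,5] "saw" : N\PP
    [5,6] "with" : (S\(N/S))\N

PP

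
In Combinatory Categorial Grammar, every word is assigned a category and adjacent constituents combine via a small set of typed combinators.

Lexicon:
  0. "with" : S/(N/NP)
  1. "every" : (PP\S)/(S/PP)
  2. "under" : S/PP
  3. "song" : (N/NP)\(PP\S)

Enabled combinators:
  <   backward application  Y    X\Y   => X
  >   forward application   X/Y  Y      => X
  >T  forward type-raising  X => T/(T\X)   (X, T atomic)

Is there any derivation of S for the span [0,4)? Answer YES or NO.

[0,4] S   >
  [0,1] "with" : S/(N/NP)
  [1,4] N/NP   <
    [1,3] PP\S   >
      [1,2] "every" : (PP\S)/(S/PP)
      [2,3] "under" : S/PP
    [3,4] "song" : (N/NP)\(PP\S)

YES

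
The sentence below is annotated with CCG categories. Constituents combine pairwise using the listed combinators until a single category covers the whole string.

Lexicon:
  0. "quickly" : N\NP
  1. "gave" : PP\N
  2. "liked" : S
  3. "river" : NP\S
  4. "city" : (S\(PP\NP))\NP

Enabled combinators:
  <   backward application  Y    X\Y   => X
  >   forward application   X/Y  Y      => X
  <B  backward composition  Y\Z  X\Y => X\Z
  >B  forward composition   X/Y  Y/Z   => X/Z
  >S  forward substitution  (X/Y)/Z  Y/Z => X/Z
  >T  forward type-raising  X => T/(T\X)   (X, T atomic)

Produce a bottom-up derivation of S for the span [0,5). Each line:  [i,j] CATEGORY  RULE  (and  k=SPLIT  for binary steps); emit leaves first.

[0,5] S   <
  [0,2] PP\NP   <B
    [0,1] "quickly" : N\NP
    [1,2] "gave" : PP\N
  [2,5] S\(PP\NP)   <
    [2,4] NP   >
      [2,3] NP/(NP\S)   >T
        [2,3] "liked" : S
      [3,4] "river" : NP\S
    [4,5] "city" : (S\(PP\NP))\NP

[0,1] N\NP  lex  "quickly"
[1,2] PP\N  lex  "gave"
[0,2] PP\NP  <B  k=1
[2,3] S  lex  "liked"
[2,3] NP/(NP\S)  >T
[3,4] NP\S  lex  "river"
[2,4] NP  >  k=3
[4,5] (S\(PP\NP))\NP  lex  "city"
[2,5] S\(PP\NP)  <  k=4
[0,5] S  <  k=2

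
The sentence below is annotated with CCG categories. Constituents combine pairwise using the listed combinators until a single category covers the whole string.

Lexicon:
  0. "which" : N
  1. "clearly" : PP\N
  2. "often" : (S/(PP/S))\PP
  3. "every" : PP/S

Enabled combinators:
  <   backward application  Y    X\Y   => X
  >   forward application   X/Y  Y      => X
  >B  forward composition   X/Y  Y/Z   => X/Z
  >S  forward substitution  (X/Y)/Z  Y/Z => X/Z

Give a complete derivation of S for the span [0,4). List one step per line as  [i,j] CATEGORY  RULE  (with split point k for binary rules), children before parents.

[0,1] N  lex  "which"
[1,2] PP\N  lex  "clearly"
[0,2] PP  <  k=1
[2,3] (S/(PP/S))\PP  lex  "often"
[0,3] S/(PP/S)  <  k=2
[3,4] PP/S  lex  "every"
[0,4] S  >  k=3

[0,4] S   >
  [0,3] S/(PP/S)   <
    [0,2] PP   <
      [0,1] "which" : N
      [1,2] "clearly" : PP\N
    [2,3] "often" : (S/(PP/S))\PP
  [3,4] "every" : PP/S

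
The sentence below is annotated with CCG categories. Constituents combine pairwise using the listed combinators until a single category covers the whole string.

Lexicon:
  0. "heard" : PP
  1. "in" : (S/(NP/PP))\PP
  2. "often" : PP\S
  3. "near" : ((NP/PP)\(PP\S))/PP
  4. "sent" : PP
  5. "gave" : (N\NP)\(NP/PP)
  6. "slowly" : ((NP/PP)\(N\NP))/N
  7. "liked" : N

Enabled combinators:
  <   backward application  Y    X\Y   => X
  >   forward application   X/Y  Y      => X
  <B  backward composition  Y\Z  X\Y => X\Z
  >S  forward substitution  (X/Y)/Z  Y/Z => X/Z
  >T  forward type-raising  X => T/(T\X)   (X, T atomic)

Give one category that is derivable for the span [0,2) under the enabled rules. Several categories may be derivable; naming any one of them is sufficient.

[0,8] S   >
  [0,2] S/(NP/PP)   <
    [0,1] "heard" : PP
    [1,2] "in" : (S/(NP/PP))\PP
  [2,8] NP/PP   <
    [2,6] N\NP   <
      [2,5] NP/PP   <
        [2,3] "often" : PP\S
        [3,5] (NP/PP)\(PP\S)   >
          [3,4] "near" : ((NP/PP)\(PP\S))/PP
          [4,5] "sent" : PP
      [5,6] "gave" : (N\NP)\(NP/PP)
    [6,8] (NP/PP)\(N\NP)   >
      [6,7] "slowly" : ((NP/PP)\(N\NP))/N
      [7,8] "liked" : N

S/(NP/PP)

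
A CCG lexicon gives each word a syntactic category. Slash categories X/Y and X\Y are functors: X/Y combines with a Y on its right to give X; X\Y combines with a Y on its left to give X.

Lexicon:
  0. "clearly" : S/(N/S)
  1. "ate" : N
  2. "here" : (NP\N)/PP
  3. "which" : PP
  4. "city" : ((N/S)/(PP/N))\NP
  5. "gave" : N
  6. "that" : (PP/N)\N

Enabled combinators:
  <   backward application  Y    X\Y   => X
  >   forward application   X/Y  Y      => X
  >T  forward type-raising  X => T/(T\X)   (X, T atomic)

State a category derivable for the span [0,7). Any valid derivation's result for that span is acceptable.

S

[0,7] S   >
  [0,1] "clearly" : S/(N/S)
  [1,7] N/S   >
    [1,5] (N/S)/(PP/N)   <
      [1,4] NP   <
        [1,2] "ate" : N
        [2,4] NP\N   >
          [2,3] "here" : (NP\N)/PP
          [3,4] "which" : PP
      [4,5] "city" : ((N/S)/(PP/N))\NP
    [5,7] PP/N   <
      [5,6] "gave" : N
      [6,7] "that" : (PP/N)\N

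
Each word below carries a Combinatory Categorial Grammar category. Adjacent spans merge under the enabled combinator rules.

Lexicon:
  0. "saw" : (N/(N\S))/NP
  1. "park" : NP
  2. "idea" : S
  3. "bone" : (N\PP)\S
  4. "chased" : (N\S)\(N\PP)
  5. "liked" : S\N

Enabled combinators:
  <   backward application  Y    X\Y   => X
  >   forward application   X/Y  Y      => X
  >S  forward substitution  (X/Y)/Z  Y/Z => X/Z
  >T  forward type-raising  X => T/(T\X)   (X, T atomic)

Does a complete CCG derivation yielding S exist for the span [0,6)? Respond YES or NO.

[0,6] S   <
  [0,5] N   >
    [0,2] N/(N\S)   >
      [0,1] "saw" : (N/(N\S))/NP
      [1,2] "park" : NP
    [2,5] N\S   <
      [2,4] N\PP   <
        [2,3] "idea" : S
        [3,4] "bone" : (N\PP)\S
      [4,5] "chased" : (N\S)\(N\PP)
  [5,6] "liked" : S\N

YES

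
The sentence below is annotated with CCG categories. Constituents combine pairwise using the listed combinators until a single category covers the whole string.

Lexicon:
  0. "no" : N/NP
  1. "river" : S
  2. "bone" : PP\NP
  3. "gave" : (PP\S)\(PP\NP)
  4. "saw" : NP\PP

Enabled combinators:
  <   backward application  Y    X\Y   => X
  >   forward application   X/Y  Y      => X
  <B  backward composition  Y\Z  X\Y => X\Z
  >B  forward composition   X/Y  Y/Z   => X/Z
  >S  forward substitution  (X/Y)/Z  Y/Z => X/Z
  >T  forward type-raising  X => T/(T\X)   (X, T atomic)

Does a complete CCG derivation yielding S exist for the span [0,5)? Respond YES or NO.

N/NP S PP\NP (PP\S)\(PP\NP) NP\PP
CKY chart[0,5] = {N, N/(NP\NP), N/(N\N), NP/(NP\N), PP/(PP\N), S/(S\N)}; S ∉ chart

NO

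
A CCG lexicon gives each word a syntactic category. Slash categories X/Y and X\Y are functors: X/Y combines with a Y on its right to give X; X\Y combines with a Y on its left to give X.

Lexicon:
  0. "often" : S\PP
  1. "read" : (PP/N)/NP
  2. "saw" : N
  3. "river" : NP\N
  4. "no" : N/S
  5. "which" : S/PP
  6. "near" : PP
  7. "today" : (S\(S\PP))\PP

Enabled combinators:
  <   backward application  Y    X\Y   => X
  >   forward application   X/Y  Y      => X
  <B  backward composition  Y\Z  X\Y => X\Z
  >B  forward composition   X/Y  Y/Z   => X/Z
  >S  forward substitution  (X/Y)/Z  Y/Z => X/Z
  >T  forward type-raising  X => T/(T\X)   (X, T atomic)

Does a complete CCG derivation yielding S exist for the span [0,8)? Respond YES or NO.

YES

[0,8] S   <
  [0,1] "often" : S\PP
  [1,8] S\(S\PP)   <
    [1,7] PP   >
      [1,4] PP/N   >
        [1,2] "read" : (PP/N)/NP
        [2,4] NP   <
          [2,3] "saw" : N
          [3,4] "river" : NP\N
      [4,7] N   >
        [4,5] "no" : N/S
        [5,7] S   >
          [5,6] "which" : S/PP
          [6,7] "near" : PP
    [7,8] "today" : (S\(S\PP))\PP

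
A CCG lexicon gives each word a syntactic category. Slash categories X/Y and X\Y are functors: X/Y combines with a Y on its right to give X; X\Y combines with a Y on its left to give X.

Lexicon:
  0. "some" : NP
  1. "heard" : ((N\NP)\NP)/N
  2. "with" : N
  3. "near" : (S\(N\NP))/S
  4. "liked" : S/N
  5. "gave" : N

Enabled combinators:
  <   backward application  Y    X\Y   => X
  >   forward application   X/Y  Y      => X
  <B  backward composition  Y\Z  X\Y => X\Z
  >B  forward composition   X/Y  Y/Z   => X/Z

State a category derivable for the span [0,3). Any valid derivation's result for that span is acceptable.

[0,6] S   <
  [0,3] N\NP   <
    [0,1] "some" : NP
    [1,3] (N\NP)\NP   >
      [1,2] "heard" : ((N\NP)\NP)/N
      [2,3] "with" : N
  [3,6] S\(N\NP)   >
    [3,4] "near" : (S\(N\NP))/S
    [4,6] S   >
      [4,5] "liked" : S/N
      [5,6] "gave" : N

N\NP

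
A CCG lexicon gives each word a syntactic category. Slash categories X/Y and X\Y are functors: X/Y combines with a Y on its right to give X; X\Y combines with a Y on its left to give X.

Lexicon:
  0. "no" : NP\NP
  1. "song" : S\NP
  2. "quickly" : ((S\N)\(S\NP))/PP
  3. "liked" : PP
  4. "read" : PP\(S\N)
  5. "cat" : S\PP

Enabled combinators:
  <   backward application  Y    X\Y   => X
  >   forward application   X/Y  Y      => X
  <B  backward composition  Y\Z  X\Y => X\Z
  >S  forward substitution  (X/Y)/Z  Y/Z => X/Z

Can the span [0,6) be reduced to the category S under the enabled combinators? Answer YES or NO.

[0,6] S   <
  [0,5] PP   <
    [0,4] S\N   <
      [0,2] S\NP   <B
        [0,1] "no" : NP\NP
        [1,2] "song" : S\NP
      [2,4] (S\N)\(S\NP)   >
        [2,3] "quickly" : ((S\N)\(S\NP))/PP
        [3,4] "liked" : PP
    [4,5] "read" : PP\(S\N)
  [5,6] "cat" : S\PP

YES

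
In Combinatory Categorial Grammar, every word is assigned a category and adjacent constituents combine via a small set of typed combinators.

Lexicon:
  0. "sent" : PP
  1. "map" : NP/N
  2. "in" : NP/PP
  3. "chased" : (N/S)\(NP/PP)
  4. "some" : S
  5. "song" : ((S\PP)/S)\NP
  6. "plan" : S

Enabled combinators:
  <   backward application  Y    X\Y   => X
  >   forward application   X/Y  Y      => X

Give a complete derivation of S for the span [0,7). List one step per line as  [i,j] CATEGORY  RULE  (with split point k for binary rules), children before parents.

[0,1] PP  lex  "sent"
[1,2] NP/N  lex  "map"
[2,3] NP/PP  lex  "in"
[3,4] (N/S)\(NP/PP)  lex  "chased"
[2,4] N/S  <  k=3
[4,5] S  lex  "some"
[2,5] N  >  k=4
[1,5] NP  >  k=2
[5,6] ((S\PP)/S)\NP  lex  "song"
[1,6] (S\PP)/S  <  k=5
[6,7] S  lex  "plan"
[1,7] S\PP  >  k=6
[0,7] S  <  k=1

[0,7] S   <
  [0,1] "sent" : PP
  [1,7] S\PP   >
    [1,6] (S\PP)/S   <
      [1,5] NP   >
        [1,2] "map" : NP/N
        [2,5] N   >
          [2,4] N/S   <
            [2,3] "in" : NP/PP
            [3,4] "chased" : (N/S)\(NP/PP)
          [4,5] "some" : S
      [5,6] "song" : ((S\PP)/S)\NP
    [6,7] "plan" : S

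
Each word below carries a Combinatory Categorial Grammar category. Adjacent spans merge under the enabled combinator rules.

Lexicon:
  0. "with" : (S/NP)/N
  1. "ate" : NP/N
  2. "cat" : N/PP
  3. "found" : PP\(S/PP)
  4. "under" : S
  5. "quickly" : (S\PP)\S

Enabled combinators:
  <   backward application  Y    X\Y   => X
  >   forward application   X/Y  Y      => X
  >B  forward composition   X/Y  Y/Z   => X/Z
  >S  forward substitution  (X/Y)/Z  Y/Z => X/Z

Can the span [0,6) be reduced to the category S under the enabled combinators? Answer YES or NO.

YES

[0,6] S   <
  [0,4] PP   <
    [0,3] S/PP   >B
      [0,2] S/N   >S
        [0,1] "with" : (S/NP)/N
        [1,2] "ate" : NP/N
      [2,3] "cat" : N/PP
    [3,4] "found" : PP\(S/PP)
  [4,6] S\PP   <
    [4,5] "under" : S
    [5,6] "quickly" : (S\PP)\S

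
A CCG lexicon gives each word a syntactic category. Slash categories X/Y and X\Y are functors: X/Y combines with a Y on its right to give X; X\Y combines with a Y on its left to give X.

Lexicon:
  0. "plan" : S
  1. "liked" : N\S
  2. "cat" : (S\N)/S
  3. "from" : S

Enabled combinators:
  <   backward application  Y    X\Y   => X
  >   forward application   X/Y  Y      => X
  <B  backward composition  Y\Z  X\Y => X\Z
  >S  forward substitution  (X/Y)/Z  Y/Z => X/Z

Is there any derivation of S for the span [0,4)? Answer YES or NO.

YES

[0,4] S   <
  [0,2] N   <
    [0,1] "plan" : S
    [1,2] "liked" : N\S
  [2,4] S\N   >
    [2,3] "cat" : (S\N)/S
    [3,4] "from" : S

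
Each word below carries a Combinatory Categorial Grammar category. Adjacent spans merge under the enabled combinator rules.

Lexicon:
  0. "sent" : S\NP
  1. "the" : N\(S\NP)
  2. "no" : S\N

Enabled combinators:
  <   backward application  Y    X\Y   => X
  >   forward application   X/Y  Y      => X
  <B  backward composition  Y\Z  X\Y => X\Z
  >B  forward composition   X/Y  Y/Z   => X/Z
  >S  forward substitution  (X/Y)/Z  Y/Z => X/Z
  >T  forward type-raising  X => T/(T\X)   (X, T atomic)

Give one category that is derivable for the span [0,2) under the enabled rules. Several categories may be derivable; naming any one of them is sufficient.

N

[0,3] S   <
  [0,2] N   <
    [0,1] "sent" : S\NP
    [1,2] "the" : N\(S\NP)
  [2,3] "no" : S\N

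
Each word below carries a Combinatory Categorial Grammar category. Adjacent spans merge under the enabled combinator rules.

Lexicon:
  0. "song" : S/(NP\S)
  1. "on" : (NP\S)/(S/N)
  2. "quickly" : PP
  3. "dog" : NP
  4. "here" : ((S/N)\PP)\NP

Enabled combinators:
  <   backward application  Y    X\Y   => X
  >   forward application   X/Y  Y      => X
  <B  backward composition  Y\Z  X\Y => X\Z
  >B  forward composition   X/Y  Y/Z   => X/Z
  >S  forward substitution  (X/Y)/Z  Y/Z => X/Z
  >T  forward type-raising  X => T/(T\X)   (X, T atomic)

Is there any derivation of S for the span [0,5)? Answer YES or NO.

[0,5] S   >
  [0,1] "song" : S/(NP\S)
  [1,5] NP\S   >
    [1,2] "on" : (NP\S)/(S/N)
    [2,5] S/N   <
      [2,3] "quickly" : PP
      [3,5] (S/N)\PP   <
        [3,4] "dog" : NP
        [4,5] "here" : ((S/N)\PP)\NP

YES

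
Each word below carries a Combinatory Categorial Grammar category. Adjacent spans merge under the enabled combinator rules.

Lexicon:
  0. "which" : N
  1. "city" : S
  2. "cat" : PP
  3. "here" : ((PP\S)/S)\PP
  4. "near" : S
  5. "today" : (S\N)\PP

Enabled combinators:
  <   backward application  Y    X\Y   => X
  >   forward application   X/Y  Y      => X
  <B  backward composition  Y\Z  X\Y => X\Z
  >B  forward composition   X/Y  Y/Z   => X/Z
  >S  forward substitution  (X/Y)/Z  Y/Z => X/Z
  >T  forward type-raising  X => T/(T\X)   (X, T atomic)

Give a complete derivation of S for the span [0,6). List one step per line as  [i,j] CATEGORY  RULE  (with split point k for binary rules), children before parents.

[0,6] S   >
  [0,1] S/(S\N)   >T
    [0,1] "which" : N
  [1,6] S\N   <
    [1,5] PP   <
      [1,2] "city" : S
      [2,5] PP\S   >
        [2,4] (PP\S)/S   <
          [2,3] "cat" : PP
          [3,4] "here" : ((PP\S)/S)\PP
        [4,5] "near" : S
    [5,6] "today" : (S\N)\PP

[0,1] N  lex  "which"
[0,1] S/(S\N)  >T
[1,2] S  lex  "city"
[2,3] PP  lex  "cat"
[3,4] ((PP\S)/S)\PP  lex  "here"
[2,4] (PP\S)/S  <  k=3
[4,5] S  lex  "near"
[2,5] PP\S  >  k=4
[1,5] PP  <  k=2
[5,6] (S\N)\PP  lex  "today"
[1,6] S\N  <  k=5
[0,6] S  >  k=1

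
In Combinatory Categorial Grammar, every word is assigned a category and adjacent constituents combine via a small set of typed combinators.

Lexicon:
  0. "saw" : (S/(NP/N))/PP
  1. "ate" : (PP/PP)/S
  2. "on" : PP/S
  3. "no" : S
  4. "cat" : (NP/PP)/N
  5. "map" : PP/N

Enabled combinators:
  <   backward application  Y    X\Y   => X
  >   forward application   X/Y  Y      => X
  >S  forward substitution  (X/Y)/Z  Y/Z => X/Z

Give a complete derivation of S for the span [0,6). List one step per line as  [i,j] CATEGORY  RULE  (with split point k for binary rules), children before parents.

[0,6] S   >
  [0,4] S/(NP/N)   >
    [0,1] "saw" : (S/(NP/N))/PP
    [1,4] PP   >
      [1,3] PP/S   >S
        [1,2] "ate" : (PP/PP)/S
        [2,3] "on" : PP/S
      [3,4] "no" : S
  [4,6] NP/N   >S
    [4,5] "cat" : (NP/PP)/N
    [5,6] "map" : PP/N

[0,1] (S/(NP/N))/PP  lex  "saw"
[1,2] (PP/PP)/S  lex  "ate"
[2,3] PP/S  lex  "on"
[1,3] PP/S  >S  k=2
[3,4] S  lex  "no"
[1,4] PP  >  k=3
[0,4] S/(NP/N)  >  k=1
[4,5] (NP/PP)/N  lex  "cat"
[5,6] PP/N  lex  "map"
[4,6] NP/N  >S  k=5
[0,6] S  >  k=4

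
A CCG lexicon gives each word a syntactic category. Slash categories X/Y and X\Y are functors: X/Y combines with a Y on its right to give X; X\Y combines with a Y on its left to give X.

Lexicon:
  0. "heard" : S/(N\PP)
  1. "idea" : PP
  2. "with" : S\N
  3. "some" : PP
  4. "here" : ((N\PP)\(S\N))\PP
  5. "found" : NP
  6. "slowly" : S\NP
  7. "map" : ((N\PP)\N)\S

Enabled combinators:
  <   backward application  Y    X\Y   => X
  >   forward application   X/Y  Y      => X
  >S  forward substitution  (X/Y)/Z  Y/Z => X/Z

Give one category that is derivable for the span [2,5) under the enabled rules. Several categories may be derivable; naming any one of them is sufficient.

N\PP

[0,8] S   >
  [0,1] "heard" : S/(N\PP)
  [1,8] N\PP   <
    [1,5] N   <
      [1,2] "idea" : PP
      [2,5] N\PP   <
        [2,3] "with" : S\N
        [3,5] (N\PP)\(S\N)   <
          [3,4] "some" : PP
          [4,5] "here" : ((N\PP)\(S\N))\PP
    [5,8] (N\PP)\N   <
      [5,7] S   <
        [5,6] "found" : NP
        [6,7] "slowly" : S\NP
      [7,8] "map" : ((N\PP)\N)\S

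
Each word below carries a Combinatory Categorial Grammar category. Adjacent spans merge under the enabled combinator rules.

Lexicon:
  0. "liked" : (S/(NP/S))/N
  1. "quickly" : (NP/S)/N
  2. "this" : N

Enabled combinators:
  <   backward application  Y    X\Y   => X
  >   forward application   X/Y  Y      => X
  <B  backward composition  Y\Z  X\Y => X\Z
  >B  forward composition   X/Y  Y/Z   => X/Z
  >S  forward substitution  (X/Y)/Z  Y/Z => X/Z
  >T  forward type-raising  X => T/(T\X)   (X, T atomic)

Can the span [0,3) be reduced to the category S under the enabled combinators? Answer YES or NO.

YES

[0,3] S   >
  [0,2] S/N   >S
    [0,1] "liked" : (S/(NP/S))/N
    [1,2] "quickly" : (NP/S)/N
  [2,3] "this" : N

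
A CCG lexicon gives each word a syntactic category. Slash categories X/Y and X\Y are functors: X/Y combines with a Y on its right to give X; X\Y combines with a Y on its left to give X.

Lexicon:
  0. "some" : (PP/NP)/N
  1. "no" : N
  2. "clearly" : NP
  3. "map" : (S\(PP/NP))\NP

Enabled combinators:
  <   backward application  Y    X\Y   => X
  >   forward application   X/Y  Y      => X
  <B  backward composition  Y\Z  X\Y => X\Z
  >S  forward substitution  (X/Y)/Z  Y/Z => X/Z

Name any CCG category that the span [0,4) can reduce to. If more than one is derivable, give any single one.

[0,4] S   <
  [0,2] PP/NP   >
    [0,1] "some" : (PP/NP)/N
    [1,2] "no" : N
  [2,4] S\(PP/NP)   <
    [2,3] "clearly" : NP
    [3,4] "map" : (S\(PP/NP))\NP

S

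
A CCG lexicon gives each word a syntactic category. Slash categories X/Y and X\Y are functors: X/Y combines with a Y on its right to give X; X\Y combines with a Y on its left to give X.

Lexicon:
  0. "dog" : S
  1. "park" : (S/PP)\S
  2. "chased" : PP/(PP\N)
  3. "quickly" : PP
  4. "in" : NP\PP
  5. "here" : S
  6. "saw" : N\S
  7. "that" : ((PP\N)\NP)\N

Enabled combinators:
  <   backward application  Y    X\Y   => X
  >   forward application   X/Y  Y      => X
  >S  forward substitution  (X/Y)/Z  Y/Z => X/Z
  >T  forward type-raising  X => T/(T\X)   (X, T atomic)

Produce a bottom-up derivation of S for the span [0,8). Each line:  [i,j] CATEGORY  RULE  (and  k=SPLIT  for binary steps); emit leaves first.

[0,1] S  lex  "dog"
[1,2] (S/PP)\S  lex  "park"
[0,2] S/PP  <  k=1
[2,3] PP/(PP\N)  lex  "chased"
[3,4] PP  lex  "quickly"
[4,5] NP\PP  lex  "in"
[3,5] NP  <  k=4
[5,6] S  lex  "here"
[6,7] N\S  lex  "saw"
[5,7] N  <  k=6
[7,8] ((PP\N)\NP)\N  lex  "that"
[5,8] (PP\N)\NP  <  k=7
[3,8] PP\N  <  k=5
[2,8] PP  >  k=3
[0,8] S  >  k=2

[0,8] S   >
  [0,2] S/PP   <
    [0,1] "dog" : S
    [1,2] "park" : (S/PP)\S
  [2,8] PP   >
    [2,3] "chased" : PP/(PP\N)
    [3,8] PP\N   <
      [3,5] NP   <
        [3,4] "quickly" : PP
        [4,5] "in" : NP\PP
      [5,8] (PP\N)\NP   <
        [5,7] N   <
          [5,6] "here" : S
          [6,7] "saw" : N\S
        [7,8] "that" : ((PP\N)\NP)\N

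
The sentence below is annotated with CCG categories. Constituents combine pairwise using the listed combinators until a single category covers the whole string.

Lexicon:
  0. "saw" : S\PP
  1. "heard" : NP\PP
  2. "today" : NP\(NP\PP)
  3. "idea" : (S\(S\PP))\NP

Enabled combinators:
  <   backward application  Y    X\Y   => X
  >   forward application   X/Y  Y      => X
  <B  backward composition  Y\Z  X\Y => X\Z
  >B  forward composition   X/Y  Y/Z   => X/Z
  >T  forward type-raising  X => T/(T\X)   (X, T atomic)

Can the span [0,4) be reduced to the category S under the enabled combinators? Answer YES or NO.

YES

[0,4] S   <
  [0,1] "saw" : S\PP
  [1,4] S\(S\PP)   <
    [1,3] NP   <
      [1,2] "heard" : NP\PP
      [2,3] "today" : NP\(NP\PP)
    [3,4] "idea" : (S\(S\PP))\NP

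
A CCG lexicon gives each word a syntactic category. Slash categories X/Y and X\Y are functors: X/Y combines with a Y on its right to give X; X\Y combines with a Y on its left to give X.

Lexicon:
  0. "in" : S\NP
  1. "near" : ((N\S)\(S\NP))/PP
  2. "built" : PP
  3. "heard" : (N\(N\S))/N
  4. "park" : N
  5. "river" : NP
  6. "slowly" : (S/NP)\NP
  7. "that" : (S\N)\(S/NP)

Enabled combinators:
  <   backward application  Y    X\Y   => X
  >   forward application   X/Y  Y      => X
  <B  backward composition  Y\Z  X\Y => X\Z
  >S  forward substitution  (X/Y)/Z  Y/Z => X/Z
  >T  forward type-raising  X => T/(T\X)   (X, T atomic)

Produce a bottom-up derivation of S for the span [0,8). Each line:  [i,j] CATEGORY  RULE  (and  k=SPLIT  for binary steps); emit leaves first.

[0,8] S   <
  [0,5] N   <
    [0,3] N\S   <
      [0,1] "in" : S\NP
      [1,3] (N\S)\(S\NP)   >
        [1,2] "near" : ((N\S)\(S\NP))/PP
        [2,3] "built" : PP
    [3,5] N\(N\S)   >
      [3,4] "heard" : (N\(N\S))/N
      [4,5] "park" : N
  [5,8] S\N   <
    [5,7] S/NP   <
      [5,6] "river" : NP
      [6,7] "slowly" : (S/NP)\NP
    [7,8] "that" : (S\N)\(S/NP)

[0,1] S\NP  lex  "in"
[1,2] ((N\S)\(S\NP))/PP  lex  "near"
[2,3] PP  lex  "built"
[1,3] (N\S)\(S\NP)  >  k=2
[0,3] N\S  <  k=1
[3,4] (N\(N\S))/N  lex  "heard"
[4,5] N  lex  "park"
[3,5] N\(N\S)  >  k=4
[0,5] N  <  k=3
[5,6] NP  lex  "river"
[6,7] (S/NP)\NP  lex  "slowly"
[5,7] S/NP  <  k=6
[7,8] (S\N)\(S/NP)  lex  "that"
[5,8] S\N  <  k=7
[0,8] S  <  k=5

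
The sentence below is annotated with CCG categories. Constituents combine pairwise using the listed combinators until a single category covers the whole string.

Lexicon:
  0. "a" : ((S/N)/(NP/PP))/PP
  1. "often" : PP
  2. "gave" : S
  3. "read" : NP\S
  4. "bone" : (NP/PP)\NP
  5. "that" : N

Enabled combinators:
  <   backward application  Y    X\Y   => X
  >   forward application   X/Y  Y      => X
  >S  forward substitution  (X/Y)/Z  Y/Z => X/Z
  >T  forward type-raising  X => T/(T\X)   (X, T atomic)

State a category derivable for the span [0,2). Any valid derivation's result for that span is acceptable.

[0,6] S   >
  [0,5] S/N   >
    [0,2] (S/N)/(NP/PP)   >
      [0,1] "a" : ((S/N)/(NP/PP))/PP
      [1,2] "often" : PP
    [2,5] NP/PP   <
      [2,4] NP   <
        [2,3] "gave" : S
        [3,4] "read" : NP\S
      [4,5] "bone" : (NP/PP)\NP
  [5,6] "that" : N

(S/N)/(NP/PP)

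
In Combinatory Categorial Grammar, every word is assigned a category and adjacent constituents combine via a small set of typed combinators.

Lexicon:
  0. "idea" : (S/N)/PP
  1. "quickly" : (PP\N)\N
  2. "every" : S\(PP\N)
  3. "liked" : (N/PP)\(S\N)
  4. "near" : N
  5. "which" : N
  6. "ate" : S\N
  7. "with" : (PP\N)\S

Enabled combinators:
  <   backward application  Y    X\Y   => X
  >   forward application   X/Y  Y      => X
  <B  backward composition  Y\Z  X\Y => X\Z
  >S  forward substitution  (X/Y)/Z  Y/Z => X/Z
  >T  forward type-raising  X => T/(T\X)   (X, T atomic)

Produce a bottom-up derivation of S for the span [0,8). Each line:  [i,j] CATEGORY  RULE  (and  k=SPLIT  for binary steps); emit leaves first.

[0,1] (S/N)/PP  lex  "idea"
[1,2] (PP\N)\N  lex  "quickly"
[2,3] S\(PP\N)  lex  "every"
[1,3] S\N  <B  k=2
[3,4] (N/PP)\(S\N)  lex  "liked"
[1,4] N/PP  <  k=3
[0,4] S/PP  >S  k=1
[4,5] N  lex  "near"
[5,6] N  lex  "which"
[5,6] S/(S\N)  >T
[6,7] S\N  lex  "ate"
[5,7] S  >  k=6
[7,8] (PP\N)\S  lex  "with"
[5,8] PP\N  <  k=7
[4,8] PP  <  k=5
[0,8] S  >  k=4

[0,8] S   >
  [0,4] S/PP   >S
    [0,1] "idea" : (S/N)/PP
    [1,4] N/PP   <
      [1,3] S\N   <B
        [1,2] "quickly" : (PP\N)\N
        [2,3] "every" : S\(PP\N)
      [3,4] "liked" : (N/PP)\(S\N)
  [4,8] PP   <
    [4,5] "near" : N
    [5,8] PP\N   <
      [5,7] S   >
        [5,6] S/(S\N)   >T
          [5,6] "which" : N
        [6,7] "ate" : S\N
      [7,8] "with" : (PP\N)\S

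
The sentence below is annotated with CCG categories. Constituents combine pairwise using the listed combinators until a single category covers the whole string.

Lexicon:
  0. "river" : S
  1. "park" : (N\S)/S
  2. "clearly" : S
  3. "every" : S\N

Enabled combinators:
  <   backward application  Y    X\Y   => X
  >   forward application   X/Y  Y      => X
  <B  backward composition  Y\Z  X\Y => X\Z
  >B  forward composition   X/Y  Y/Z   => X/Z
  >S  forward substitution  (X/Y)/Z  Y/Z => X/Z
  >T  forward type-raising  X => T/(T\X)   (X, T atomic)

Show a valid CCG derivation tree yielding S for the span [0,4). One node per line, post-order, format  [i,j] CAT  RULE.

[0,4] S   <
  [0,3] N   <
    [0,1] "river" : S
    [1,3] N\S   >
      [1,2] "park" : (N\S)/S
      [2,3] "clearly" : S
  [3,4] "every" : S\N

[0,1] S  lex  "river"
[1,2] (N\S)/S  lex  "park"
[2,3] S  lex  "clearly"
[1,3] N\S  >  k=2
[0,3] N  <  k=1
[3,4] S\N  lex  "every"
[0,4] S  <  k=3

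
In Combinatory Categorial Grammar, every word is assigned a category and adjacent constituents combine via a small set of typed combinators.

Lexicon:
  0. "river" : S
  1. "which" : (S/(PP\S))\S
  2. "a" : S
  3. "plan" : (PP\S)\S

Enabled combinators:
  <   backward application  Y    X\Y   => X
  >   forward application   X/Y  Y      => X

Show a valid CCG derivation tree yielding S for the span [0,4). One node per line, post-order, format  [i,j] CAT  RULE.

[0,4] S   >
  [0,2] S/(PP\S)   <
    [0,1] "river" : S
    [1,2] "which" : (S/(PP\S))\S
  [2,4] PP\S   <
    [2,3] "a" : S
    [3,4] "plan" : (PP\S)\S

[0,1] S  lex  "river"
[1,2] (S/(PP\S))\S  lex  "which"
[0,2] S/(PP\S)  <  k=1
[2,3] S  lex  "a"
[3,4] (PP\S)\S  lex  "plan"
[2,4] PP\S  <  k=3
[0,4] S  >  k=2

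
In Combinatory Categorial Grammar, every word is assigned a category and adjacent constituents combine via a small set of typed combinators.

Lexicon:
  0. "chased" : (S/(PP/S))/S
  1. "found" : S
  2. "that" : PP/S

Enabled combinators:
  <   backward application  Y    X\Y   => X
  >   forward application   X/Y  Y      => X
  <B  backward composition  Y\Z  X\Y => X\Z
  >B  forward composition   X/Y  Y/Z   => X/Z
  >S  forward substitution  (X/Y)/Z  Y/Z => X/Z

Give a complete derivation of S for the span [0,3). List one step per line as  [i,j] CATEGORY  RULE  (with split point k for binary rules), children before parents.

[0,1] (S/(PP/S))/S  lex  "chased"
[1,2] S  lex  "found"
[0,2] S/(PP/S)  >  k=1
[2,3] PP/S  lex  "that"
[0,3] S  >  k=2

[0,3] S   >
  [0,2] S/(PP/S)   >
    [0,1] "chased" : (S/(PP/S))/S
    [1,2] "found" : S
  [2,3] "that" : PP/S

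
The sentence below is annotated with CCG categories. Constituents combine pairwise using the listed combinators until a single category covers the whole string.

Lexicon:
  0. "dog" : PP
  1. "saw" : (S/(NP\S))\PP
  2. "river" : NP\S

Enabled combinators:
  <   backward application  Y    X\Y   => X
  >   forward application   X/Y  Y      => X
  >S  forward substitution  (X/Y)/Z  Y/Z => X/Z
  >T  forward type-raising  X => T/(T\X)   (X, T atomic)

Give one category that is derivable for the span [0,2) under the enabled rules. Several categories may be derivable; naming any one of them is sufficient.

S/(NP\S)

[0,3] S   >
  [0,2] S/(NP\S)   <
    [0,1] "dog" : PP
    [1,2] "saw" : (S/(NP\S))\PP
  [2,3] "river" : NP\S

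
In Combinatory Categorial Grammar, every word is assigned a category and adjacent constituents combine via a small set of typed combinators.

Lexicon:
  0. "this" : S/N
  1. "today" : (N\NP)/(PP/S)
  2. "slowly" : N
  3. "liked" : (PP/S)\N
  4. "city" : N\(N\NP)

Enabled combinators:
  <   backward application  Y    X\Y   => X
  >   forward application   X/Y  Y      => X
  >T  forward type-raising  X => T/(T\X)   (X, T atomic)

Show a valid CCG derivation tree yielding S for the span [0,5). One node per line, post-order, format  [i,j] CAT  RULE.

[0,1] S/N  lex  "this"
[1,2] (N\NP)/(PP/S)  lex  "today"
[2,3] N  lex  "slowly"
[3,4] (PP/S)\N  lex  "liked"
[2,4] PP/S  <  k=3
[1,4] N\NP  >  k=2
[4,5] N\(N\NP)  lex  "city"
[1,5] N  <  k=4
[0,5] S  >  k=1

[0,5] S   >
  [0,1] "this" : S/N
  [1,5] N   <
    [1,4] N\NP   >
      [1,2] "today" : (N\NP)/(PP/S)
      [2,4] PP/S   <
        [2,3] "slowly" : N
        [3,4] "liked" : (PP/S)\N
    [4,5] "city" : N\(N\NP)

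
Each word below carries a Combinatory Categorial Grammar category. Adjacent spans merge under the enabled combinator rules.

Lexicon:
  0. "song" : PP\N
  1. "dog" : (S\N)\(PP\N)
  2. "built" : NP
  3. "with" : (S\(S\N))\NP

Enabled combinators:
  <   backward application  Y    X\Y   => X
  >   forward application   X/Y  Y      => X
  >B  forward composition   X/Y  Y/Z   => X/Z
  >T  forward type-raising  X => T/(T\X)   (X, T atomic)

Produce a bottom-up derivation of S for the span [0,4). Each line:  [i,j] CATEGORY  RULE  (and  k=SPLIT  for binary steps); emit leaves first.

[0,1] PP\N  lex  "song"
[1,2] (S\N)\(PP\N)  lex  "dog"
[0,2] S\N  <  k=1
[2,3] NP  lex  "built"
[3,4] (S\(S\N))\NP  lex  "with"
[2,4] S\(S\N)  <  k=3
[0,4] S  <  k=2

[0,4] S   <
  [0,2] S\N   <
    [0,1] "song" : PP\N
    [1,2] "dog" : (S\N)\(PP\N)
  [2,4] S\(S\N)   <
    [2,3] "built" : NP
    [3,4] "with" : (S\(S\N))\NP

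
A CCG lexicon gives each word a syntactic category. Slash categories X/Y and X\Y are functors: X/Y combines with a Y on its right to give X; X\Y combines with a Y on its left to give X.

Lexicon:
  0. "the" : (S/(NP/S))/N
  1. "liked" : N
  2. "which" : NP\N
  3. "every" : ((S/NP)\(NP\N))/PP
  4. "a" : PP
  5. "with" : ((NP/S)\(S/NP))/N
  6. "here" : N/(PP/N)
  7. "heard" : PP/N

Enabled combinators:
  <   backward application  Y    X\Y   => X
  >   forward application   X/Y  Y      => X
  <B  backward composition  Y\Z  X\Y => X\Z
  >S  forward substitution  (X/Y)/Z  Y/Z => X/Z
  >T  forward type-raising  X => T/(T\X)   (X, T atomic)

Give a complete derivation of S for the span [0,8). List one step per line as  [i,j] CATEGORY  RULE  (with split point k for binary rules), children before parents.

[0,8] S   >
  [0,2] S/(NP/S)   >
    [0,1] "the" : (S/(NP/S))/N
    [1,2] "liked" : N
  [2,8] NP/S   <
    [2,5] S/NP   <
      [2,3] "which" : NP\N
      [3,5] (S/NP)\(NP\N)   >
        [3,4] "every" : ((S/NP)\(NP\N))/PP
        [4,5] "a" : PP
    [5,8] (NP/S)\(S/NP)   >
      [5,6] "with" : ((NP/S)\(S/NP))/N
      [6,8] N   >
        [6,7] "here" : N/(PP/N)
        [7,8] "heard" : PP/N

[0,1] (S/(NP/S))/N  lex  "the"
[1,2] N  lex  "liked"
[0,2] S/(NP/S)  >  k=1
[2,3] NP\N  lex  "which"
[3,4] ((S/NP)\(NP\N))/PP  lex  "every"
[4,5] PP  lex  "a"
[3,5] (S/NP)\(NP\N)  >  k=4
[2,5] S/NP  <  k=3
[5,6] ((NP/S)\(S/NP))/N  lex  "with"
[6,7] N/(PP/N)  lex  "here"
[7,8] PP/N  lex  "heard"
[6,8] N  >  k=7
[5,8] (NP/S)\(S/NP)  >  k=6
[2,8] NP/S  <  k=5
[0,8] S  >  k=2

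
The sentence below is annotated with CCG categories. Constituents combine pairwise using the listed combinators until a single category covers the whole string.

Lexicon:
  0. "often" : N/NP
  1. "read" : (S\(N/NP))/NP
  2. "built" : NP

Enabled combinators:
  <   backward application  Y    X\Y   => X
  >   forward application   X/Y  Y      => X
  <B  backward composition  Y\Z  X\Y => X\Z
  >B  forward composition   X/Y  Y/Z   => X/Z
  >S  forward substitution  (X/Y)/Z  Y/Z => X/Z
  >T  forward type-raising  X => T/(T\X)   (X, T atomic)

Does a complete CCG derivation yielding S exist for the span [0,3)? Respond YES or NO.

YES

[0,3] S   <
  [0,1] "often" : N/NP
  [1,3] S\(N/NP)   >
    [1,2] "read" : (S\(N/NP))/NP
    [2,3] "built" : NP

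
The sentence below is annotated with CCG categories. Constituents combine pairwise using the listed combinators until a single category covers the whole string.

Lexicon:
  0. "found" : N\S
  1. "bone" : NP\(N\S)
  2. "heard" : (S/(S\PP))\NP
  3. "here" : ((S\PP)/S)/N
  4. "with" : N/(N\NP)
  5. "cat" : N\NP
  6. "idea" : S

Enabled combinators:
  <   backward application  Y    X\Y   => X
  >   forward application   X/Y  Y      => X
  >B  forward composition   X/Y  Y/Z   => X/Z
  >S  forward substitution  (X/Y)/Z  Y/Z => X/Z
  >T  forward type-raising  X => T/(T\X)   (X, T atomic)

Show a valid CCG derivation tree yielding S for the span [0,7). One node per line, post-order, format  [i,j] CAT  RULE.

[0,1] N\S  lex  "found"
[1,2] NP\(N\S)  lex  "bone"
[0,2] NP  <  k=1
[2,3] (S/(S\PP))\NP  lex  "heard"
[0,3] S/(S\PP)  <  k=2
[3,4] ((S\PP)/S)/N  lex  "here"
[4,5] N/(N\NP)  lex  "with"
[5,6] N\NP  lex  "cat"
[4,6] N  >  k=5
[3,6] (S\PP)/S  >  k=4
[6,7] S  lex  "idea"
[3,7] S\PP  >  k=6
[0,7] S  >  k=3

[0,7] S   >
  [0,3] S/(S\PP)   <
    [0,2] NP   <
      [0,1] "found" : N\S
      [1,2] "bone" : NP\(N\S)
    [2,3] "heard" : (S/(S\PP))\NP
  [3,7] S\PP   >
    [3,6] (S\PP)/S   >
      [3,4] "here" : ((S\PP)/S)/N
      [4,6] N   >
        [4,5] "with" : N/(N\NP)
        [5,6] "cat" : N\NP
    [6,7] "idea" : S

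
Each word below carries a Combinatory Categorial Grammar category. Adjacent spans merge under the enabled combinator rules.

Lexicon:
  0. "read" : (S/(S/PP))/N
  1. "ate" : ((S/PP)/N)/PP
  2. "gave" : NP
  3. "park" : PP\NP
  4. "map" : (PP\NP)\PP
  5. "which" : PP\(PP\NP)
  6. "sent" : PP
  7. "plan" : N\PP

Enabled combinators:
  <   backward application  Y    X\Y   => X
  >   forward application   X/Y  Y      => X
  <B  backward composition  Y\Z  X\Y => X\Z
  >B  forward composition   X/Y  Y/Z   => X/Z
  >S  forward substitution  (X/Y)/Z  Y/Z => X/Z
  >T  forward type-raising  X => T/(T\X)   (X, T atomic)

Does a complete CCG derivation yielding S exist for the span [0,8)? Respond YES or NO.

YES

[0,8] S   >
  [0,6] S/N   >S
    [0,1] "read" : (S/(S/PP))/N
    [1,6] (S/PP)/N   >
      [1,2] "ate" : ((S/PP)/N)/PP
      [2,6] PP   <
        [2,5] PP\NP   <
          [2,4] PP   <
            [2,3] "gave" : NP
            [3,4] "park" : PP\NP
          [4,5] "map" : (PP\NP)\PP
        [5,6] "which" : PP\(PP\NP)
  [6,8] N   <
    [6,7] "sent" : PP
    [7,8] "plan" : N\PP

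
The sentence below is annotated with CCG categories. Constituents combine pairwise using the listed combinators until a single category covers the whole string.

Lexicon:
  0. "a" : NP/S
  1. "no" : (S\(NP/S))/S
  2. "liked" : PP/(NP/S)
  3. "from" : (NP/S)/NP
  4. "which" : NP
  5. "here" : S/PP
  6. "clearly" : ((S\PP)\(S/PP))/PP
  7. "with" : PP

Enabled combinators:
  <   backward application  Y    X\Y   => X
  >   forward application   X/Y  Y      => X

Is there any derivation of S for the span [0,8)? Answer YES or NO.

YES

[0,8] S   <
  [0,1] "a" : NP/S
  [1,8] S\(NP/S)   >
    [1,2] "no" : (S\(NP/S))/S
    [2,8] S   <
      [2,5] PP   >
        [2,3] "liked" : PP/(NP/S)
        [3,5] NP/S   >
          [3,4] "from" : (NP/S)/NP
          [4,5] "which" : NP
      [5,8] S\PP   <
        [5,6] "here" : S/PP
        [6,8] (S\PP)\(S/PP)   >
          [6,7] "clearly" : ((S\PP)\(S/PP))/PP
          [7,8] "with" : PP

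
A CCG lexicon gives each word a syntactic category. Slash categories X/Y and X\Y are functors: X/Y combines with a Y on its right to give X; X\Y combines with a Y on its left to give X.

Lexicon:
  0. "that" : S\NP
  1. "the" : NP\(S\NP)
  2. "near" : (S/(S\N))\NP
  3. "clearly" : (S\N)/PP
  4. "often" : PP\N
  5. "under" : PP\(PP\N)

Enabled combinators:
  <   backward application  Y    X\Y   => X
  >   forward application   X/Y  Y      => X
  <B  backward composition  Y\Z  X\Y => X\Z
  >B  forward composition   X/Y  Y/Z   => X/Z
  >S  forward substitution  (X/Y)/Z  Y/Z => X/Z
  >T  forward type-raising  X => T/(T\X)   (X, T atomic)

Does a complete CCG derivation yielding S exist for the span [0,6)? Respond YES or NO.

YES

[0,6] S   >
  [0,3] S/(S\N)   <
    [0,2] NP   <
      [0,1] "that" : S\NP
      [1,2] "the" : NP\(S\NP)
    [2,3] "near" : (S/(S\N))\NP
  [3,6] S\N   >
    [3,4] "clearly" : (S\N)/PP
    [4,6] PP   <
      [4,5] "often" : PP\N
      [5,6] "under" : PP\(PP\N)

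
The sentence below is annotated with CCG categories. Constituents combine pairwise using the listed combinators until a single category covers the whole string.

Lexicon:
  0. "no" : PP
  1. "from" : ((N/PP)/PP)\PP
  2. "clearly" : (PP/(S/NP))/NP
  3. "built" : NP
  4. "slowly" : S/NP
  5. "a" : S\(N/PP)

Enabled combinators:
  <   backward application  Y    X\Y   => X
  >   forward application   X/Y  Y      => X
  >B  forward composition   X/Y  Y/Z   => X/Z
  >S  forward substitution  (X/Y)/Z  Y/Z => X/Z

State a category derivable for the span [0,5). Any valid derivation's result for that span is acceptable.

N/PP

[0,6] S   <
  [0,5] N/PP   >
    [0,2] (N/PP)/PP   <
      [0,1] "no" : PP
      [1,2] "from" : ((N/PP)/PP)\PP
    [2,5] PP   >
      [2,4] PP/(S/NP)   >
        [2,3] "clearly" : (PP/(S/NP))/NP
        [3,4] "built" : NP
      [4,5] "slowly" : S/NP
  [5,6] "a" : S\(N/PP)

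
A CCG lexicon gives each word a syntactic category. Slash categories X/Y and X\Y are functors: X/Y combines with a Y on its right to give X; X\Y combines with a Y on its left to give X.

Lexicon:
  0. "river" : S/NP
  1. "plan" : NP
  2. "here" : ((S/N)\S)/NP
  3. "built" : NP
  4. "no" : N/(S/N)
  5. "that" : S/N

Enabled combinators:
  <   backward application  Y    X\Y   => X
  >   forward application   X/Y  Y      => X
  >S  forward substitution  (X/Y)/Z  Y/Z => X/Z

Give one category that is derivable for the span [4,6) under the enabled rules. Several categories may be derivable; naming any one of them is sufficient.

[0,6] S   >
  [0,4] S/N   <
    [0,2] S   >
      [0,1] "river" : S/NP
      [1,2] "plan" : NP
    [2,4] (S/N)\S   >
      [2,3] "here" : ((S/N)\S)/NP
      [3,4] "built" : NP
  [4,6] N   >
    [4,5] "no" : N/(S/N)
    [5,6] "that" : S/N

N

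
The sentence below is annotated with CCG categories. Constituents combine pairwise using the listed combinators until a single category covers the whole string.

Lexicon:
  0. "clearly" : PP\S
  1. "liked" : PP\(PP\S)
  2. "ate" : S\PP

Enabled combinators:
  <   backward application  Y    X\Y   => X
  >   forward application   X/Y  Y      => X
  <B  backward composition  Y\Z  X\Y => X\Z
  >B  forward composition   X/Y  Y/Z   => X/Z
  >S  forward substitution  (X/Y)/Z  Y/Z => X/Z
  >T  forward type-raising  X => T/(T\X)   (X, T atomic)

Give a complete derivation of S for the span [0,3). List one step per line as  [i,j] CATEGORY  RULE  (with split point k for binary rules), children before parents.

[0,3] S   <
  [0,2] PP   <
    [0,1] "clearly" : PP\S
    [1,2] "liked" : PP\(PP\S)
  [2,3] "ate" : S\PP

[0,1] PP\S  lex  "clearly"
[1,2] PP\(PP\S)  lex  "liked"
[0,2] PP  <  k=1
[2,3] S\PP  lex  "ate"
[0,3] S  <  k=2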